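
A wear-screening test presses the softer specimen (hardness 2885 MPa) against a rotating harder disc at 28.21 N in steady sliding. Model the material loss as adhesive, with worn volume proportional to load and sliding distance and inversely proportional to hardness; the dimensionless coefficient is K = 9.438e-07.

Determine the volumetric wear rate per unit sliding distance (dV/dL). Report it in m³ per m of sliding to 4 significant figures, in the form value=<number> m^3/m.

value=9.229e-15 m^3/m

Shown intermediates are rounded. All working math runs at full precision; one final rounding: 4 significant digits.
Convert: Hardness H = 2885 MPa = 2.885e+09 Pa.
Restated in SI base units: W = 28.21 N, H = 2.885e+09 Pa, K = 9.438e-07.
Wear rate dV/dL = K·W/H (no L dependence): 9.438e-07 · 28.21 / 2.885e+09 = 9.229e-15 m³/m.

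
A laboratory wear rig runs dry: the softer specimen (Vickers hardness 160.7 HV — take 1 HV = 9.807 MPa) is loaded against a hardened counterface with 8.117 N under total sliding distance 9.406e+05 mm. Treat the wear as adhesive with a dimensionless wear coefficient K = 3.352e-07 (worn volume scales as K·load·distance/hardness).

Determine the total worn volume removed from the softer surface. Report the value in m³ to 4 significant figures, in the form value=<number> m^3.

All working math holds exact precision — shown intermediates are rounded. Rounded just once, at four significant figures.
Total distance L = 9.406e+05 mm = 940.6 m.
Hardness H = 160.7 HV × 9.807 MPa/HV = 1576 MPa = 1.576e+09 Pa.
Working in SI base units: W = 8.117 N, H = 1.576e+09 Pa, K = 3.352e-07.
Apply Archard: V = K·W·L/H = 3.352e-07 · 8.117 · 940.6 / 1.576e+09 = 1.624e-12 m³.

value=1.624e-12 m^3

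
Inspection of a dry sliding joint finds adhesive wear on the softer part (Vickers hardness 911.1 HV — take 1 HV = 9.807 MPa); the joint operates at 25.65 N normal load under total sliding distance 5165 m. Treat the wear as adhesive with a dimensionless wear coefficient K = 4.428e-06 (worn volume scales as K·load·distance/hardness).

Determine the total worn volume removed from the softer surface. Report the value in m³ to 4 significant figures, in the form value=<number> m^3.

Each operation carries full float precision — displayed values are rounded. Rounded just once: four significant digits.
Convert: Hardness H = 911.1 HV × 9.807 MPa/HV = 8935 MPa = 8.935e+09 Pa.
Restated in SI base units: W = 25.65 N, H = 8.935e+09 Pa, K = 4.428e-06.
Volume removed: V = K·W·L/H = 4.428e-06 · 25.65 · 5165 / 8.935e+09 = 6.565e-11 m³.

value=6.565e-11 m^3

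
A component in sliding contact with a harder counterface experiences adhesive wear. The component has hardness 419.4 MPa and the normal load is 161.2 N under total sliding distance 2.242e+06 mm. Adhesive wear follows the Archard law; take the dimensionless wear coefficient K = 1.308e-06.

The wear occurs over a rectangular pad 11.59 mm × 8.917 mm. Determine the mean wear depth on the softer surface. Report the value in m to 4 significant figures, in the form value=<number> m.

Intermediate values are printed rounded, and all arithmetic runs at full precision, and a lone final rounding to 4 significant digits.
Convert: Total distance L = 2.242e+06 mm = 2242 m.
Convert: Hardness H = 419.4 MPa = 4.194e+08 Pa.
Convert: Pad sides 11.59 mm × 8.917 mm = 0.01159 m × 0.008917 m. Contact area A = 0.01159 m × 0.008917 m = 1.033e-04 m².
Restated in SI base units: W = 161.2 N, H = 4.194e+08 Pa, K = 1.308e-06.
The Archard volume V = K·W·L/H = 1.308e-06 · 161.2 · 2242 / 4.194e+08 = 1.127e-09 m³.
Average depth h = V/A = 1.127e-09 / 1.033e-04 = 1.091e-05 m.

value=1.091e-05 m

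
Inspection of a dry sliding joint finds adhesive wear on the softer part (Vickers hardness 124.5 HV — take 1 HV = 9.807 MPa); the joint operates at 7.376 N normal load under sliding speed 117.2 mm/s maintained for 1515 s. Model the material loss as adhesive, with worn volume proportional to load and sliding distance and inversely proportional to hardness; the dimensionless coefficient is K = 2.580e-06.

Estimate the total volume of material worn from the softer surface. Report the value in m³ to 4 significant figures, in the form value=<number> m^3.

The algebra holds full float precision; displayed values are rounded — one last rounding to 4 significant figures.
Sliding speed v = 117.2 mm/s = 0.1172 m/s. Distance L = v·t = 0.1172 m/s × 1515 s = 177.6 m.
Hardness H = 124.5 HV × 9.807 MPa/HV = 1221 MPa = 1.221e+09 Pa.
Working in SI base units: W = 7.376 N, H = 1.221e+09 Pa, K = 2.580e-06.
Volume removed: V = K·W·L/H = 2.580e-06 · 7.376 · 177.6 / 1.221e+09 = 2.767e-12 m³.

value=2.767e-12 m^3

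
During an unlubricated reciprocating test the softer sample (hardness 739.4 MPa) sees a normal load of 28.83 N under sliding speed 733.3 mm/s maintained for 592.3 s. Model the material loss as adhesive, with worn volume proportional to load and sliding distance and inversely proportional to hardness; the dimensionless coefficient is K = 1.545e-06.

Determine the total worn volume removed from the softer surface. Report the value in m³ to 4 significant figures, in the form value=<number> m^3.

value=2.616e-11 m^3

Intermediate values are displayed rounded, and the computation maintains full precision — rounded just once, at 4 significant figures.
Sliding speed v = 733.3 mm/s = 0.7333 m/s. Path length L = v·t = 0.7333 m/s × 592.3 s = 434.3 m.
Hardness H = 739.4 MPa = 7.394e+08 Pa.
In SI base units, W = 28.83 N, H = 7.394e+08 Pa, K = 1.545e-06.
Archard relation: V = K·W·L/H = 1.545e-06 · 28.83 · 434.3 / 7.394e+08 = 2.616e-11 m³.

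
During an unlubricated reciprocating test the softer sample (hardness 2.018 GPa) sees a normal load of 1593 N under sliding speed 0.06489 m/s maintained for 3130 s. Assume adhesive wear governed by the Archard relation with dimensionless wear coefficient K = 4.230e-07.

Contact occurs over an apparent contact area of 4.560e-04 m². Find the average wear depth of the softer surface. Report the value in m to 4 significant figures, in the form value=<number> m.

value=1.487e-07 m

Intermediates appear rounded; all arithmetic maintains exact precision. Rounded just once: 4 significant figures.
Convert: Distance covered L = v·t = 0.06489 m/s × 3130 s = 203.1 m.
Convert: Hardness H = 2.018 GPa = 2.018e+09 Pa.
Expressed in SI base units: W = 1593 N, H = 2.018e+09 Pa, K = 4.230e-07.
Archard volume V = K·W·L/H = 4.230e-07 · 1593 · 203.1 / 2.018e+09 = 6.782e-11 m³.
Depth h = V/A = 6.782e-11 / 4.560e-04 = 1.487e-07 m.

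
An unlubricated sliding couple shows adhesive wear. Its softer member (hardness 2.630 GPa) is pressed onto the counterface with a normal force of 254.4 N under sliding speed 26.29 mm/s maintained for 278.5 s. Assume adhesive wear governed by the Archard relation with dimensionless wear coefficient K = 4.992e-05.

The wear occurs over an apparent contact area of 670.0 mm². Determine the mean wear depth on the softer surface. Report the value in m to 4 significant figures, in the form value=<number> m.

value=5.277e-08 m

The intermediates are shown rounded — all working math carries full float precision. Rounded once at the end, at four significant figures.
Convert: Sliding speed v = 26.29 mm/s = 0.02629 m/s. Distance L = v·t = 0.02629 m/s × 278.5 s = 7.322 m.
Convert: Hardness H = 2.630 GPa = 2.630e+09 Pa.
Convert: Contact area A = 670.0 mm² = 6.700e-04 m².
Collected in SI base units: W = 254.4 N, H = 2.630e+09 Pa, K = 4.992e-05.
The Archard volume V = K·W·L/H = 4.992e-05 · 254.4 · 7.322 / 2.630e+09 = 3.536e-11 m³.
Wear depth h = V/A = 3.536e-11 / 6.700e-04 = 5.277e-08 m.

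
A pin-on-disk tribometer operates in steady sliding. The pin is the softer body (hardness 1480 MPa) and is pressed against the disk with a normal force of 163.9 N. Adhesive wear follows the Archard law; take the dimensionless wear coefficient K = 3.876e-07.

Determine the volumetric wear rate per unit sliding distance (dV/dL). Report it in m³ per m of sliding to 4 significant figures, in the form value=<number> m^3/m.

value=4.292e-14 m^3/m

The intermediates appear rounded, and the computation maintains exact precision — one final rounding, at four significant digits.
Hardness H = 1480 MPa = 1.480e+09 Pa.
Collected in SI base units: W = 163.9 N, H = 1.480e+09 Pa, K = 3.876e-07.
Sliding wear rate dV/dL = K·W/H (no L dependence): 3.876e-07 · 163.9 / 1.480e+09 = 4.292e-14 m³/m.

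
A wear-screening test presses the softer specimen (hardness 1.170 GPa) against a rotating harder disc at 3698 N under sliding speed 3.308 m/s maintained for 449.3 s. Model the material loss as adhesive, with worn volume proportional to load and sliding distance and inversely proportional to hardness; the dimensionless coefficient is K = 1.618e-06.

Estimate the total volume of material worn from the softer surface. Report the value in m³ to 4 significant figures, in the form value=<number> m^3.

value=7.601e-09 m^3

Intermediate values are displayed rounded — each operation maintains exact precision — rounded once at the end: 4 significant digits.
Convert: Path length L = v·t = 3.308 m/s × 449.3 s = 1486 m.
Convert: Hardness H = 1.170 GPa = 1.170e+09 Pa.
Restated in SI base units: W = 3698 N, H = 1.170e+09 Pa, K = 1.618e-06.
Archard volume V = K·W·L/H = 1.618e-06 · 3698 · 1486 / 1.170e+09 = 7.601e-09 m³.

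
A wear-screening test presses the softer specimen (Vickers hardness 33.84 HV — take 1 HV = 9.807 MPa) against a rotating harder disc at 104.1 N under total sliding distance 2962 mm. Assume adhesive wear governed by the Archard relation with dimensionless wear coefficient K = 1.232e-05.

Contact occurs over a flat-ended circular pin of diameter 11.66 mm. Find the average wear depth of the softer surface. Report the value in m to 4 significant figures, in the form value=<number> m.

value=1.072e-07 m

The intermediates are shown rounded — all arithmetic holds full precision. Rounded once at the end to 4 significant figures.
Distance covered L = 2962 mm = 2.962 m.
Hardness H = 33.84 HV × 9.807 MPa/HV = 331.9 MPa = 3.319e+08 Pa.
Pin diameter d = 11.66 mm = 0.01166 m. Contact area A = π·d²/4 = π·(0.01166 m)²/4 = 1.068e-04 m².
SI base units throughout: W = 104.1 N, H = 3.319e+08 Pa, K = 1.232e-05.
Archard relation: V = K·W·L/H = 1.232e-05 · 104.1 · 2.962 / 3.319e+08 = 1.145e-11 m³.
Wear depth h = V/A = 1.145e-11 / 1.068e-04 = 1.072e-07 m.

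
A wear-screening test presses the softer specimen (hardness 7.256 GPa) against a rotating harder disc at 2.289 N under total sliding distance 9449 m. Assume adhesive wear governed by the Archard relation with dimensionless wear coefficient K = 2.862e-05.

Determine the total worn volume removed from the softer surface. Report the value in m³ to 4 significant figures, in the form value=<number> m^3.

value=8.531e-11 m^3

All working math keeps full float precision; the intermediates are displayed rounded — one last rounding: four significant digits.
Convert: Hardness H = 7.256 GPa = 7.256e+09 Pa.
Working in SI base units: W = 2.289 N, H = 7.256e+09 Pa, K = 2.862e-05.
Archard volume V = K·W·L/H = 2.862e-05 · 2.289 · 9449 / 7.256e+09 = 8.531e-11 m³.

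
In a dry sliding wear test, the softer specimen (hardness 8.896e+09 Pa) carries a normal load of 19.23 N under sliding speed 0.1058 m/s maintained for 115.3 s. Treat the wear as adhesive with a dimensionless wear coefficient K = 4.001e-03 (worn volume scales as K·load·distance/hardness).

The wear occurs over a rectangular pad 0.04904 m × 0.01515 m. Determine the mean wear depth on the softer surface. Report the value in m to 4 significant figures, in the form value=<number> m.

value=1.420e-07 m

Intermediates are displayed rounded, and the algebra maintains exact precision, and a lone final rounding, at four significant digits.
Convert: Total distance L = v·t = 0.1058 m/s × 115.3 s = 12.20 m.
Convert: Contact area A = 0.04904 m × 0.01515 m = 7.430e-04 m².
Collected in SI base units: W = 19.23 N, H = 8.896e+09 Pa, K = 4.001e-03.
Wear volume V = K·W·L/H = 4.001e-03 · 19.23 · 12.20 / 8.896e+09 = 1.055e-10 m³.
Mean wear depth h = V/A = 1.055e-10 / 7.430e-04 = 1.420e-07 m.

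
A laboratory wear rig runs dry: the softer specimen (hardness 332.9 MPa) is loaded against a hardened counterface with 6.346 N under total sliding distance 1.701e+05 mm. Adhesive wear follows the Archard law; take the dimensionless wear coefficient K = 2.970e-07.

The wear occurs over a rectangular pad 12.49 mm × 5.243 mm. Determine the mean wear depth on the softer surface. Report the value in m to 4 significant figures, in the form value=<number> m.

Intermediate values appear rounded. All arithmetic keeps exact precision — one last rounding: 4 significant figures.
Distance covered L = 1.701e+05 mm = 170.1 m.
Hardness H = 332.9 MPa = 3.329e+08 Pa.
Pad sides 12.49 mm × 5.243 mm = 0.01249 m × 0.005243 m. Contact area A = 0.01249 m × 0.005243 m = 6.549e-05 m².
Expressed in SI base units: W = 6.346 N, H = 3.329e+08 Pa, K = 2.970e-07.
Archard relation: V = K·W·L/H = 2.970e-07 · 6.346 · 170.1 / 3.329e+08 = 9.630e-13 m³.
Depth of wear h = V/A = 9.630e-13 / 6.549e-05 = 1.471e-08 m.

value=1.471e-08 m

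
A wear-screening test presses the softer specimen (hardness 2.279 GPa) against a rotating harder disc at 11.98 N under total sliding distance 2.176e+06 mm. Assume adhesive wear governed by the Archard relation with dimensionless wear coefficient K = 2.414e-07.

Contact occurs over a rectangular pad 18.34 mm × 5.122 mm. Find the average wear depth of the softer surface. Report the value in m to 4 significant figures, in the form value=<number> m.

value=2.939e-08 m

Intermediates appear rounded, and all arithmetic runs at full float precision, and one final rounding to 4 significant digits.
The distance L = 2.176e+06 mm = 2176 m.
Hardness H = 2.279 GPa = 2.279e+09 Pa.
Pad sides 18.34 mm × 5.122 mm = 0.01834 m × 0.005122 m. Contact area A = 0.01834 m × 0.005122 m = 9.394e-05 m².
In SI base units, W = 11.98 N, H = 2.279e+09 Pa, K = 2.414e-07.
Archard relation: V = K·W·L/H = 2.414e-07 · 11.98 · 2176 / 2.279e+09 = 2.761e-12 m³.
Wear depth h = V/A = 2.761e-12 / 9.394e-05 = 2.939e-08 m.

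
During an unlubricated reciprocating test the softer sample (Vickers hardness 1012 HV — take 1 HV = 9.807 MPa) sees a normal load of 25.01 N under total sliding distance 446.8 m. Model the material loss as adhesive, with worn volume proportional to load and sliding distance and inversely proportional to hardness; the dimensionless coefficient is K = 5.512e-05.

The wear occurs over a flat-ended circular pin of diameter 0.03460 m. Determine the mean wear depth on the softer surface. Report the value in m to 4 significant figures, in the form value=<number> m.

The algebra keeps full float precision — intermediate values are displayed rounded. Rounded once at the end, at 4 significant figures.
Hardness H = 1012 HV × 9.807 MPa/HV = 9925 MPa = 9.925e+09 Pa.
Contact area A = π·d²/4 = π·(0.03460 m)²/4 = 9.402e-04 m².
Working in SI base units: W = 25.01 N, H = 9.925e+09 Pa, K = 5.512e-05.
The Archard volume V = K·W·L/H = 5.512e-05 · 25.01 · 446.8 / 9.925e+09 = 6.206e-11 m³.
Depth h = V/A = 6.206e-11 / 9.402e-04 = 6.601e-08 m.

value=6.601e-08 m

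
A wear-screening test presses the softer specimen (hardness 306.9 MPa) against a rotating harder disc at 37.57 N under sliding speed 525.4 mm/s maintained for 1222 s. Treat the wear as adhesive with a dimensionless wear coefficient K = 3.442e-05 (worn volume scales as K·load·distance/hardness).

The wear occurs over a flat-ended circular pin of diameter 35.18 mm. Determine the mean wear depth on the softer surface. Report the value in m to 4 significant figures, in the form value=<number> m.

The computation holds exact precision. Intermediate values are displayed rounded, and one final rounding to four significant figures.
Sliding speed v = 525.4 mm/s = 0.5254 m/s. Path length L = v·t = 0.5254 m/s × 1222 s = 642.0 m.
Hardness H = 306.9 MPa = 3.069e+08 Pa.
Pin diameter d = 35.18 mm = 0.03518 m. Contact area A = π·d²/4 = π·(0.03518 m)²/4 = 9.720e-04 m².
Restated in SI base units: W = 37.57 N, H = 3.069e+08 Pa, K = 3.442e-05.
Worn volume V = K·W·L/H = 3.442e-05 · 37.57 · 642.0 / 3.069e+08 = 2.705e-09 m³.
Average depth h = V/A = 2.705e-09 / 9.720e-04 = 2.783e-06 m.

value=2.783e-06 m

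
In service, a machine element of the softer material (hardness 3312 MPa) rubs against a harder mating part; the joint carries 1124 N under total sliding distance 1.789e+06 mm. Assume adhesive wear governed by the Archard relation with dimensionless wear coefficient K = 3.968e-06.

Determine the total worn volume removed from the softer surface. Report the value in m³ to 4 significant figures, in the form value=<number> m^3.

value=2.409e-09 m^3

The intermediates are displayed rounded, and all working math carries full precision — a single final rounding: four significant figures.
Convert: Distance covered L = 1.789e+06 mm = 1789 m.
Convert: Hardness H = 3312 MPa = 3.312e+09 Pa.
In SI base units, W = 1124 N, H = 3.312e+09 Pa, K = 3.968e-06.
Archard relation: V = K·W·L/H = 3.968e-06 · 1124 · 1789 / 3.312e+09 = 2.409e-09 m³.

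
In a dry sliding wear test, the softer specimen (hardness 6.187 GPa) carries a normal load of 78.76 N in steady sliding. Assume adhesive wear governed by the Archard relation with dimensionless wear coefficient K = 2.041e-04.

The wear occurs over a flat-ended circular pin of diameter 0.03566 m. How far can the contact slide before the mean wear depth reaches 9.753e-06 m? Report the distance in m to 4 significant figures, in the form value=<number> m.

The algebra holds exact precision; intermediate values are shown rounded — one last rounding: four significant digits.
Hardness H = 6.187 GPa = 6.187e+09 Pa.
Contact area A = π·d²/4 = π·(0.03566 m)²/4 = 9.987e-04 m².
Restated in SI base units: W = 78.76 N, H = 6.187e+09 Pa, K = 2.041e-04.
Allowed volume V_lim = h_lim·A = 9.753e-06 · 9.987e-04 = 9.741e-09 m³.
Life L = V_lim·H/(K·W) = 9.741e-09 · 6.187e+09 / (2.041e-04 · 78.76) = 3749 m.

value=3749 m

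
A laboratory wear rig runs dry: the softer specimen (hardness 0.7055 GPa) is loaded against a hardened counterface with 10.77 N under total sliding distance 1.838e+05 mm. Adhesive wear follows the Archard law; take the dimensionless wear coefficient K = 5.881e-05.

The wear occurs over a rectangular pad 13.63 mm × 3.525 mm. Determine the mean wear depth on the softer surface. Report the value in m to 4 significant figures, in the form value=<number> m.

All working math runs at full precision — printed values are rounded, and a lone final rounding to 4 significant figures.
Convert: Sliding distance L = 1.838e+05 mm = 183.8 m.
Convert: Hardness H = 0.7055 GPa = 7.055e+08 Pa.
Convert: Pad sides 13.63 mm × 3.525 mm = 0.01363 m × 0.003525 m. Contact area A = 0.01363 m × 0.003525 m = 4.805e-05 m².
Restated in SI base units: W = 10.77 N, H = 7.055e+08 Pa, K = 5.881e-05.
By Archard's law, V = K·W·L/H = 5.881e-05 · 10.77 · 183.8 / 7.055e+08 = 1.650e-10 m³.
Average depth h = V/A = 1.650e-10 / 4.805e-05 = 3.434e-06 m.

value=3.434e-06 m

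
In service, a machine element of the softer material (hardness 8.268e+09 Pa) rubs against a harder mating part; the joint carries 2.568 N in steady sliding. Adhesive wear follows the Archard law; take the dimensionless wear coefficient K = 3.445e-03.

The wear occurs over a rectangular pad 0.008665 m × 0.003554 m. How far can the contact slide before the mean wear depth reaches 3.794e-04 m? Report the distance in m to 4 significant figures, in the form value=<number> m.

Intermediates are displayed rounded. All arithmetic carries full float precision; a single final rounding, at four significant figures.
Convert: Contact area A = 0.008665 m × 0.003554 m = 3.080e-05 m².
As SI base values: W = 2.568 N, H = 8.268e+09 Pa, K = 3.445e-03.
Permissible volume V_lim = h_lim·A = 3.794e-04 · 3.080e-05 = 1.168e-08 m³.
Life L = V_lim·H/(K·W) = 1.168e-08 · 8.268e+09 / (3.445e-03 · 2.568) = 1.092e+04 m.

value=1.092e+04 m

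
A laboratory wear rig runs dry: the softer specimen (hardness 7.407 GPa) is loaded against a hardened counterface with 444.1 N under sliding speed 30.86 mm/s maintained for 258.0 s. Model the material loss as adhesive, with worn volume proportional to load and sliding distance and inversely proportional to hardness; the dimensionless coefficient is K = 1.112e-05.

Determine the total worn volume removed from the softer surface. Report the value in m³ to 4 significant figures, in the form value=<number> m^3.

The computation carries exact precision, and intermediate values appear rounded — one last rounding: four significant figures.
Sliding speed v = 30.86 mm/s = 0.03086 m/s. Distance L = v·t = 0.03086 m/s × 258.0 s = 7.962 m.
Hardness H = 7.407 GPa = 7.407e+09 Pa.
SI base units throughout: W = 444.1 N, H = 7.407e+09 Pa, K = 1.112e-05.
The Archard volume V = K·W·L/H = 1.112e-05 · 444.1 · 7.962 / 7.407e+09 = 5.308e-12 m³.

value=5.308e-12 m^3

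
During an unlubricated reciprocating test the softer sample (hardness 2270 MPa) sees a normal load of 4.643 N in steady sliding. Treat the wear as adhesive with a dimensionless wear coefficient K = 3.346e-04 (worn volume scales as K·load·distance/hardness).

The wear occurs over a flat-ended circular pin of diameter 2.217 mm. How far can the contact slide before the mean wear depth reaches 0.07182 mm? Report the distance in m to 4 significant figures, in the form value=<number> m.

Printed values are rounded. All arithmetic carries full precision — rounded once at the end: 4 significant figures.
Hardness H = 2270 MPa = 2.270e+09 Pa.
Pin diameter d = 2.217 mm = 0.002217 m. Contact area A = π·d²/4 = π·(0.002217 m)²/4 = 3.860e-06 m².
Depth limit h_lim = 0.07182 mm = 7.182e-05 m.
Expressed in SI base units: W = 4.643 N, H = 2.270e+09 Pa, K = 3.346e-04.
Limit volume V_lim = h_lim·A = 7.182e-05 · 3.860e-06 = 2.772e-10 m³.
Inverting, life L = V_lim·H/(K·W) = 2.772e-10 · 2.270e+09 / (3.346e-04 · 4.643) = 405.1 m.

value=405.1 m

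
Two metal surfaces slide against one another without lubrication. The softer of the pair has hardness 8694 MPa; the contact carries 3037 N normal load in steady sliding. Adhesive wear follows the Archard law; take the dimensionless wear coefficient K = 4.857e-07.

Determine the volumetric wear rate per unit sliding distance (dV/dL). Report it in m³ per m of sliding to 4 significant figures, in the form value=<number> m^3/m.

The algebra carries exact precision — the intermediates are shown rounded, and a single final rounding to 4 significant digits.
Hardness H = 8694 MPa = 8.694e+09 Pa.
As SI base values: W = 3037 N, H = 8.694e+09 Pa, K = 4.857e-07.
Sliding wear rate dV/dL = K·W/H, per unit distance: 4.857e-07 · 3037 / 8.694e+09 = 1.697e-13 m³/m.

value=1.697e-13 m^3/m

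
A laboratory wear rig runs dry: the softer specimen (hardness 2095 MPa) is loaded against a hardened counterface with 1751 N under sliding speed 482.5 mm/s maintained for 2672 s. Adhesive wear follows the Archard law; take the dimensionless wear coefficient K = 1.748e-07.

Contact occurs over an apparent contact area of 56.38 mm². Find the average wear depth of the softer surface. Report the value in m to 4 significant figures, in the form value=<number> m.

The computation carries full precision; displayed values are rounded, and one last rounding to 4 significant digits.
Sliding speed v = 482.5 mm/s = 0.4825 m/s. Distance L = v·t = 0.4825 m/s × 2672 s = 1289 m.
Hardness H = 2095 MPa = 2.095e+09 Pa.
Contact area A = 56.38 mm² = 5.638e-05 m².
Expressed in SI base units: W = 1751 N, H = 2.095e+09 Pa, K = 1.748e-07.
Archard volume V = K·W·L/H = 1.748e-07 · 1751 · 1289 / 2.095e+09 = 1.884e-10 m³.
Depth h = V/A = 1.884e-10 / 5.638e-05 = 3.341e-06 m.

value=3.341e-06 m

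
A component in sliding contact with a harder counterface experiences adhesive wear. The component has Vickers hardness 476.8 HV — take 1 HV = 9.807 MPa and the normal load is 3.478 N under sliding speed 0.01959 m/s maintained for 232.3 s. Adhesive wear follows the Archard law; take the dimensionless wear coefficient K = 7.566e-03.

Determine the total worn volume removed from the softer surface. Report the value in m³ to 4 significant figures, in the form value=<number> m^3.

value=2.561e-11 m^3

Intermediate values are displayed rounded, and all arithmetic holds full precision; one last rounding to 4 significant digits.
Distance covered L = v·t = 0.01959 m/s × 232.3 s = 4.551 m.
Hardness H = 476.8 HV × 9.807 MPa/HV = 4676 MPa = 4.676e+09 Pa.
As SI base values: W = 3.478 N, H = 4.676e+09 Pa, K = 7.566e-03.
Worn volume V = K·W·L/H = 7.566e-03 · 3.478 · 4.551 / 4.676e+09 = 2.561e-11 m³.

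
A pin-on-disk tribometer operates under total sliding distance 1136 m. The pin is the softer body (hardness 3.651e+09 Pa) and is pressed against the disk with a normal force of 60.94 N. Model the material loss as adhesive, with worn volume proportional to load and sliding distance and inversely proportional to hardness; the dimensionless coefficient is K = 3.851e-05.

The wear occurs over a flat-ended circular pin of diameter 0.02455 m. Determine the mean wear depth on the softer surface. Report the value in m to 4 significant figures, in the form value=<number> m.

Intermediates are shown rounded, and each operation maintains full precision. Rounded once at the end to four significant digits.
Contact area A = π·d²/4 = π·(0.02455 m)²/4 = 4.734e-04 m².
In SI base units: W = 60.94 N, H = 3.651e+09 Pa, K = 3.851e-05.
Archard relation: V = K·W·L/H = 3.851e-05 · 60.94 · 1136 / 3.651e+09 = 7.302e-10 m³.
Depth h = V/A = 7.302e-10 / 4.734e-04 = 1.543e-06 m.

value=1.543e-06 m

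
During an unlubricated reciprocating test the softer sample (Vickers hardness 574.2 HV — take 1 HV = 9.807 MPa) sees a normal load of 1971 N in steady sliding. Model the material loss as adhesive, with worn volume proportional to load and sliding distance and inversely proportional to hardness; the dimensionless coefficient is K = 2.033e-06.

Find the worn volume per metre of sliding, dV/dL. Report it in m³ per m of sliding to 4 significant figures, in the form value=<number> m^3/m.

Intermediate values appear rounded; all working math carries full float precision — one last rounding, at four significant digits.
Hardness H = 574.2 HV × 9.807 MPa/HV = 5631 MPa = 5.631e+09 Pa.
As SI base values: W = 1971 N, H = 5.631e+09 Pa, K = 2.033e-06.
Sliding wear rate dV/dL = K·W/H: 2.033e-06 · 1971 / 5.631e+09 = 7.116e-13 m³/m.

value=7.116e-13 m^3/m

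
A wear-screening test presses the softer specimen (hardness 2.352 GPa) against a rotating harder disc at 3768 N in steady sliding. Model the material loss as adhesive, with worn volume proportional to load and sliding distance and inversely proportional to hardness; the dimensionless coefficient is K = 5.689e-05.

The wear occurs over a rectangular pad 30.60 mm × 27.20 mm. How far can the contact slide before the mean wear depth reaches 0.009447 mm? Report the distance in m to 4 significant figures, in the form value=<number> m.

value=86.27 m

Every step holds full float precision — printed values are rounded. Rounded just once to four significant figures.
Convert: Hardness H = 2.352 GPa = 2.352e+09 Pa.
Convert: Pad sides 30.60 mm × 27.20 mm = 0.03060 m × 0.02720 m. Contact area A = 0.03060 m × 0.02720 m = 8.323e-04 m².
Convert: Depth limit h_lim = 0.009447 mm = 9.447e-06 m.
As SI base values: W = 3768 N, H = 2.352e+09 Pa, K = 5.689e-05.
Allowed volume V_lim = h_lim·A = 9.447e-06 · 8.323e-04 = 7.863e-09 m³.
So the life L = V_lim·H/(K·W) = 7.863e-09 · 2.352e+09 / (5.689e-05 · 3768) = 86.27 m.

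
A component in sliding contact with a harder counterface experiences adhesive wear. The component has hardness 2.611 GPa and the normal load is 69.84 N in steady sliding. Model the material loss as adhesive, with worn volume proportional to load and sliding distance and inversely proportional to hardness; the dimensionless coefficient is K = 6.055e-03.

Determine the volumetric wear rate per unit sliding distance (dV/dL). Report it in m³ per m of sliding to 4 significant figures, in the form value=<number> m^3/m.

value=1.620e-10 m^3/m

Intermediates appear rounded — every step carries full precision, and one final rounding, at 4 significant figures.
Convert: Hardness H = 2.611 GPa = 2.611e+09 Pa.
Expressed in SI base units: W = 69.84 N, H = 2.611e+09 Pa, K = 6.055e-03.
Volumetric rate dV/dL = K·W/H (independent of L): 6.055e-03 · 69.84 / 2.611e+09 = 1.620e-10 m³/m.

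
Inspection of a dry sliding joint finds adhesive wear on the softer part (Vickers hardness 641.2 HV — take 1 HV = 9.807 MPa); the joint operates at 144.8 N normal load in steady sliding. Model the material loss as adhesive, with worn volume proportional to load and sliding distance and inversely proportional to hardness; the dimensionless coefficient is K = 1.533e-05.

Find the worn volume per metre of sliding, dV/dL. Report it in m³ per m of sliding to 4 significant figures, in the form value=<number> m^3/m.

value=3.530e-13 m^3/m

Every step keeps full precision. Printed values are rounded. Rounded once at the end, at four significant digits.
Hardness H = 641.2 HV × 9.807 MPa/HV = 6288 MPa = 6.288e+09 Pa.
Working in SI base units: W = 144.8 N, H = 6.288e+09 Pa, K = 1.533e-05.
Wear rate dV/dL = K·W/H — distance-free: 1.533e-05 · 144.8 / 6.288e+09 = 3.530e-13 m³/m.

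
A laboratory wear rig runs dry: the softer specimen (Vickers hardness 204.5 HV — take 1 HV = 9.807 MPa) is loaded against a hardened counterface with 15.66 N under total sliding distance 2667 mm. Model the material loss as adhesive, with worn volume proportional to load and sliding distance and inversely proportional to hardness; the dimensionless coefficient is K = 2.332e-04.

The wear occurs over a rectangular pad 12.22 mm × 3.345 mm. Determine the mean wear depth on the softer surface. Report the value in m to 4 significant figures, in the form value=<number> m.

value=1.188e-07 m

Quoted intermediates are rounded. The computation holds full precision — one last rounding, at 4 significant figures.
Convert: Distance L = 2667 mm = 2.667 m.
Convert: Hardness H = 204.5 HV × 9.807 MPa/HV = 2006 MPa = 2.006e+09 Pa.
Convert: Pad sides 12.22 mm × 3.345 mm = 0.01222 m × 0.003345 m. Contact area A = 0.01222 m × 0.003345 m = 4.088e-05 m².
In SI base units: W = 15.66 N, H = 2.006e+09 Pa, K = 2.332e-04.
Volume removed: V = K·W·L/H = 2.332e-04 · 15.66 · 2.667 / 2.006e+09 = 4.856e-12 m³.
Mean wear depth h = V/A = 4.856e-12 / 4.088e-05 = 1.188e-07 m.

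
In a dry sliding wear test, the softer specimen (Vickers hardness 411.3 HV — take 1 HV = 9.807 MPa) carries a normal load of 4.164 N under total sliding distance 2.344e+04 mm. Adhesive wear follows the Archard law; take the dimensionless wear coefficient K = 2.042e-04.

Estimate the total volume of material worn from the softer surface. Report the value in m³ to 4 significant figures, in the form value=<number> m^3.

value=4.941e-12 m^3

The computation maintains full float precision, and intermediate values appear rounded, and one last rounding: four significant digits.
Convert: Sliding distance L = 2.344e+04 mm = 23.44 m.
Convert: Hardness H = 411.3 HV × 9.807 MPa/HV = 4034 MPa = 4.034e+09 Pa.
Expressed in SI base units: W = 4.164 N, H = 4.034e+09 Pa, K = 2.042e-04.
Volume removed: V = K·W·L/H = 2.042e-04 · 4.164 · 23.44 / 4.034e+09 = 4.941e-12 m³.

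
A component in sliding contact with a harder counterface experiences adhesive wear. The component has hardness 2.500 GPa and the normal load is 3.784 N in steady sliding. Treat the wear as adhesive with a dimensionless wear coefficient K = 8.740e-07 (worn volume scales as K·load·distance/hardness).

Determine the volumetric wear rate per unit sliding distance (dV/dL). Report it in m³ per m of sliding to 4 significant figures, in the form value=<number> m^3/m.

value=1.323e-15 m^3/m

The intermediates are shown rounded, and the computation holds full precision, and one last rounding to four significant figures.
Convert: Hardness H = 2.500 GPa = 2.500e+09 Pa.
As SI base values: W = 3.784 N, H = 2.500e+09 Pa, K = 8.740e-07.
Rate of wear dV/dL = K·W/H (no L dependence): 8.740e-07 · 3.784 / 2.500e+09 = 1.323e-15 m³/m.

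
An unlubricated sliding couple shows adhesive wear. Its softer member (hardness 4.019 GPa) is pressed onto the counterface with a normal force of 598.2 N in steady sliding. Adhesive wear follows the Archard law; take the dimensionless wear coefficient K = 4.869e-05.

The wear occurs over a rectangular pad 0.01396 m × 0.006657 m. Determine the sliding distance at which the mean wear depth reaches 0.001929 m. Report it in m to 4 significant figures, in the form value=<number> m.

value=2.474e+04 m

Each operation keeps full float precision, and intermediate values are displayed rounded — a single final rounding, at four significant digits.
Convert: Hardness H = 4.019 GPa = 4.019e+09 Pa.
Convert: Contact area A = 0.01396 m × 0.006657 m = 9.293e-05 m².
As SI base values: W = 598.2 N, H = 4.019e+09 Pa, K = 4.869e-05.
Wearable volume V_lim = h_lim·A = 0.001929 · 9.293e-05 = 1.793e-07 m³.
Thus life L = V_lim·H/(K·W) = 1.793e-07 · 4.019e+09 / (4.869e-05 · 598.2) = 2.474e+04 m.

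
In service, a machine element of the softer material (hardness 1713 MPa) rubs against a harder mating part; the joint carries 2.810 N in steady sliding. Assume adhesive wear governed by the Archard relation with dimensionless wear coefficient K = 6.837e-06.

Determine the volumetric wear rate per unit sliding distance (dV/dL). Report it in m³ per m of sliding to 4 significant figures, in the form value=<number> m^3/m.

Shown intermediates are rounded, and all working math runs at full float precision — rounded once at the end: four significant digits.
Hardness H = 1713 MPa = 1.713e+09 Pa.
Working in SI base units: W = 2.810 N, H = 1.713e+09 Pa, K = 6.837e-06.
The wear rate dV/dL = K·W/H (no L dependence): 6.837e-06 · 2.810 / 1.713e+09 = 1.122e-14 m³/m.

value=1.122e-14 m^3/m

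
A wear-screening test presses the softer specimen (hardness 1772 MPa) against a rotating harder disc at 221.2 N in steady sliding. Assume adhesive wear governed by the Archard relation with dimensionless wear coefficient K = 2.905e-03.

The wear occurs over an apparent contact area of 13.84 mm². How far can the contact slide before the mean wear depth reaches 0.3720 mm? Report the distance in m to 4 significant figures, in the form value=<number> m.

value=14.20 m

Intermediate values appear rounded. All arithmetic runs at full precision. Rounded once at the end, at 4 significant figures.
Hardness H = 1772 MPa = 1.772e+09 Pa.
Contact area A = 13.84 mm² = 1.384e-05 m².
Depth limit h_lim = 0.3720 mm = 3.720e-04 m.
In SI base units, W = 221.2 N, H = 1.772e+09 Pa, K = 2.905e-03.
Volume at the limit: V_lim = h_lim·A = 3.720e-04 · 1.384e-05 = 5.148e-09 m³.
Inverting, life L = V_lim·H/(K·W) = 5.148e-09 · 1.772e+09 / (2.905e-03 · 221.2) = 14.20 m.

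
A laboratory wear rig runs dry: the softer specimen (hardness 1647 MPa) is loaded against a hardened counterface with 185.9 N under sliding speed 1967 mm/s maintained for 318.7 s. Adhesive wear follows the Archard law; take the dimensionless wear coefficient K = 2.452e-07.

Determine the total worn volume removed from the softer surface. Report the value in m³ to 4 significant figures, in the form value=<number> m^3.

value=1.735e-11 m^3

The intermediates are shown rounded — the algebra carries exact precision; one last rounding, at 4 significant figures.
Convert: Sliding speed v = 1967 mm/s = 1.967 m/s. Distance L = v·t = 1.967 m/s × 318.7 s = 626.9 m.
Convert: Hardness H = 1647 MPa = 1.647e+09 Pa.
SI base units throughout: W = 185.9 N, H = 1.647e+09 Pa, K = 2.452e-07.
Archard volume V = K·W·L/H = 2.452e-07 · 185.9 · 626.9 / 1.647e+09 = 1.735e-11 m³.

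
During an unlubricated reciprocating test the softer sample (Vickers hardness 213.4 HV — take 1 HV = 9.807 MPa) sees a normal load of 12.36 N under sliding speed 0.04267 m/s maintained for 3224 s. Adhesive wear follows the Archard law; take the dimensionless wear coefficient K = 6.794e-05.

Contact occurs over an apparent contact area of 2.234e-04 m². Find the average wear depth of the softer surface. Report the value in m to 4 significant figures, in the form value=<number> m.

Every step keeps exact precision — the intermediates are displayed rounded; one last rounding, at four significant digits.
Convert: Sliding distance L = v·t = 0.04267 m/s × 3224 s = 137.6 m.
Convert: Hardness H = 213.4 HV × 9.807 MPa/HV = 2093 MPa = 2.093e+09 Pa.
SI base units throughout: W = 12.36 N, H = 2.093e+09 Pa, K = 6.794e-05.
Worn volume V = K·W·L/H = 6.794e-05 · 12.36 · 137.6 / 2.093e+09 = 5.520e-11 m³.
Depth of wear h = V/A = 5.520e-11 / 2.234e-04 = 2.471e-07 m.

value=2.471e-07 m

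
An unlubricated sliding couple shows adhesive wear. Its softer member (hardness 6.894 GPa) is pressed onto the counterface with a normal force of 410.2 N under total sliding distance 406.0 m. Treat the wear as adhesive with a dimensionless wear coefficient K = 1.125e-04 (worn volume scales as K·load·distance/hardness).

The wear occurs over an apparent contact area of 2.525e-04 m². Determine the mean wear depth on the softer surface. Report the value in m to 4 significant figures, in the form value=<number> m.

Every step maintains full precision, and shown intermediates are rounded; rounded just once: 4 significant digits.
Hardness H = 6.894 GPa = 6.894e+09 Pa.
Expressed in SI base units: W = 410.2 N, H = 6.894e+09 Pa, K = 1.125e-04.
By Archard's law, V = K·W·L/H = 1.125e-04 · 410.2 · 406.0 / 6.894e+09 = 2.718e-09 m³.
Average depth h = V/A = 2.718e-09 / 2.525e-04 = 1.076e-05 m.

value=1.076e-05 m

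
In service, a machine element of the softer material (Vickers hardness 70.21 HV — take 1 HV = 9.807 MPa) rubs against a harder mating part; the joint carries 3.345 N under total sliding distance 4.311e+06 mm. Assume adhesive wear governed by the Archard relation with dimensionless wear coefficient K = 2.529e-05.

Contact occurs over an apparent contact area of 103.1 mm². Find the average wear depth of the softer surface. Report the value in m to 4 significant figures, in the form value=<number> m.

value=5.137e-06 m

The computation runs at full precision. The intermediates are printed rounded. Rounded once at the end: 4 significant digits.
Convert: Sliding distance L = 4.311e+06 mm = 4311 m.
Convert: Hardness H = 70.21 HV × 9.807 MPa/HV = 688.5 MPa = 6.885e+08 Pa.
Convert: Contact area A = 103.1 mm² = 1.031e-04 m².
Working in SI base units: W = 3.345 N, H = 6.885e+08 Pa, K = 2.529e-05.
Archard relation: V = K·W·L/H = 2.529e-05 · 3.345 · 4311 / 6.885e+08 = 5.296e-10 m³.
Wear depth h = V/A = 5.296e-10 / 1.031e-04 = 5.137e-06 m.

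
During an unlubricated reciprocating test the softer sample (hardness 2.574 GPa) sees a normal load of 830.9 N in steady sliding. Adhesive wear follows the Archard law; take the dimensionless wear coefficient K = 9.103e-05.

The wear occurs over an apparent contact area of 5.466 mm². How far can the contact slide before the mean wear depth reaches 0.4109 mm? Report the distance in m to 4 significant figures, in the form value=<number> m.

value=76.43 m

Shown intermediates are rounded — all arithmetic runs at exact precision — rounded just once, at four significant figures.
Convert: Hardness H = 2.574 GPa = 2.574e+09 Pa.
Convert: Contact area A = 5.466 mm² = 5.466e-06 m².
Convert: Depth limit h_lim = 0.4109 mm = 4.109e-04 m.
In SI base units: W = 830.9 N, H = 2.574e+09 Pa, K = 9.103e-05.
At the depth limit, V_lim = h_lim·A = 4.109e-04 · 5.466e-06 = 2.246e-09 m³.
Sliding life L = V_lim·H/(K·W) = 2.246e-09 · 2.574e+09 / (9.103e-05 · 830.9) = 76.43 m.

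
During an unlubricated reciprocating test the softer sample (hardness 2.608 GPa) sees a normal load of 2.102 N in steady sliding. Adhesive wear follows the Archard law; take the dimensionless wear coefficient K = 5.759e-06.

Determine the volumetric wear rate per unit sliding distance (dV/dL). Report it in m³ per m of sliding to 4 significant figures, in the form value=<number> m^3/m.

value=4.642e-15 m^3/m

All arithmetic runs at full float precision. Intermediate values are printed rounded. Rounded once at the end, at four significant figures.
Convert: Hardness H = 2.608 GPa = 2.608e+09 Pa.
Working in SI base units: W = 2.102 N, H = 2.608e+09 Pa, K = 5.759e-06.
Volumetric rate dV/dL = K·W/H (no L dependence): 5.759e-06 · 2.102 / 2.608e+09 = 4.642e-15 m³/m.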